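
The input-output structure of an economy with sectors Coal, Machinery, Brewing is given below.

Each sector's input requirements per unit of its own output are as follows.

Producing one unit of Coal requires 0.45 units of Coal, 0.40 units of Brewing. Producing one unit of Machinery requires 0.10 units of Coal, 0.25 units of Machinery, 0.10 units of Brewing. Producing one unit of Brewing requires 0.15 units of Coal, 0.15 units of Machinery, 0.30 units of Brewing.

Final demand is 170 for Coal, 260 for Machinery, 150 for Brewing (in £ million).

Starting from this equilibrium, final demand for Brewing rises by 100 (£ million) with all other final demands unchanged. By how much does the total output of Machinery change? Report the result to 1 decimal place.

Δx_M = 35.9

I − A =
  [   0.55    -0.10    -0.15]
  [   0.00     0.75    -0.15]
  [  -0.40    -0.10     0.70]
Cofactors of I−A, C_ij = (−1)^(i+j)·(minor ij) (rows/columns in the sector order above):
  C_11 = (0.75)(0.70) − (-0.15)(-0.10) = 0.5100
  C_12 = −[(0.00)(0.70) − (-0.15)(-0.40)] = 0.0600
  C_13 = (0.00)(-0.10) − (0.75)(-0.40) = 0.3000
  C_21 = −[(-0.10)(0.70) − (-0.15)(-0.10)] = 0.0850
  C_22 = (0.55)(0.70) − (-0.15)(-0.40) = 0.3250
  C_23 = −[(0.55)(-0.10) − (-0.10)(-0.40)] = 0.0950
  C_31 = (-0.10)(-0.15) − (-0.15)(0.75) = 0.1275
  C_32 = −[(0.55)(-0.15) − (-0.15)(0.00)] = 0.0825
  C_33 = (0.55)(0.75) − (-0.10)(0.00) = 0.4125
det(I−A) = Σ_j (I−A)_1j·C_1j = (0.55)(0.5100) + (-0.10)(0.0600) + (-0.15)(0.3000) = 0.2295
adj(I−A) = Cᵀ =
  [ 0.5100   0.0850   0.1275]
  [ 0.0600   0.3250   0.0825]
  [ 0.3000   0.0950   0.4125]
(I − A)⁻¹ = adj(I−A) / det(I−A) ≈
  [   2.2222     0.3704     0.5556]
  [   0.2614     1.4161     0.3595]
  [   1.3072     0.4139     1.7974]
Δx = (I − A)⁻¹ Δd with Δd having +100 in the Brewing component and 0 elsewhere.
So Δx_M = L_MB · (+100), where L_MB = adj(I−A)_MB / det(I−A) = 0.0825 / 0.2295.
Δx_M = 0.0825 × (+100) / 0.2295 = 8.25 / 0.2295 ≈ 35.9.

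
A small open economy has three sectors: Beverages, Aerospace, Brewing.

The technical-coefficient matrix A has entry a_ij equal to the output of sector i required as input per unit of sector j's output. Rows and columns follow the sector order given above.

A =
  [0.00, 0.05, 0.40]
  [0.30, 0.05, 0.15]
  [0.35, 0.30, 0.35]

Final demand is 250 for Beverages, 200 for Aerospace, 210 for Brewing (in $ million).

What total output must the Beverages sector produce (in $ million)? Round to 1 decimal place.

x_1 = 652.0

I − A =
  [   1.00    -0.05    -0.40]
  [  -0.30     0.95    -0.15]
  [  -0.35    -0.30     0.65]
Cofactors of I−A, C_ij = (−1)^(i+j)·(minor ij) (rows/columns in the sector order above):
  C_11 = (0.95)(0.65) − (-0.15)(-0.30) = 0.5725
  C_12 = −[(-0.30)(0.65) − (-0.15)(-0.35)] = 0.2475
  C_13 = (-0.30)(-0.30) − (0.95)(-0.35) = 0.4225
  C_21 = −[(-0.05)(0.65) − (-0.40)(-0.30)] = 0.1525
  C_22 = (1.00)(0.65) − (-0.40)(-0.35) = 0.5100
  C_23 = −[(1.00)(-0.30) − (-0.05)(-0.35)] = 0.3175
  C_31 = (-0.05)(-0.15) − (-0.40)(0.95) = 0.3875
  C_32 = −[(1.00)(-0.15) − (-0.40)(-0.30)] = 0.2700
  C_33 = (1.00)(0.95) − (-0.05)(-0.30) = 0.9350
det(I−A) = Σ_j (I−A)_1j·C_1j = (1.00)(0.5725) + (-0.05)(0.2475) + (-0.40)(0.4225) = 0.391125
adj(I−A) = Cᵀ =
  [ 0.5725   0.1525   0.3875]
  [ 0.2475   0.5100   0.2700]
  [ 0.4225   0.3175   0.9350]
(I − A)⁻¹ = adj(I−A) / det(I−A) ≈
  [   1.4637     0.3899     0.9907]
  [   0.6328     1.3039     0.6903]
  [   1.0802     0.8118     2.3905]
x = (I − A)⁻¹ d = adj(I−A)·d / det(I−A), with det(I−A) = 0.391125:
  x_1 = (0.5725·250 + 0.1525·200 + 0.3875·210) / 0.391125 = 255.00 / 0.391125 ≈ 652.0
  x_2 = (0.2475·250 + 0.5100·200 + 0.2700·210) / 0.391125 = 220.575 / 0.391125 ≈ 564.0
  x_3 = (0.4225·250 + 0.3175·200 + 0.9350·210) / 0.391125 = 365.475 / 0.391125 ≈ 934.4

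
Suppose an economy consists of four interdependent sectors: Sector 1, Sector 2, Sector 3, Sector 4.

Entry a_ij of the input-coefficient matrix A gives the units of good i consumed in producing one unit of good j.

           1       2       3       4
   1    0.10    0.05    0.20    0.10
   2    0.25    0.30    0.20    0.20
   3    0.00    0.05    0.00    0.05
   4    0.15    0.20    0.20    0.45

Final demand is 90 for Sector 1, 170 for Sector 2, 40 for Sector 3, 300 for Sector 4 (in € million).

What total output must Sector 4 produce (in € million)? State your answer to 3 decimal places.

x_4 = 883.352

I − A =
  [   0.90    -0.05    -0.20    -0.10]
  [  -0.25     0.70    -0.20    -0.20]
  [   0.00    -0.05     1.00    -0.05]
  [  -0.15    -0.20    -0.20     0.55]
Compute the cofactors C_ij = (−1)^(i+j)·(3×3 minor ij) of I−A; the adjugate is their transpose:
adj(I−A) = Cᵀ =
  [ 0.328500   0.055500   0.094500   0.088500]
  [ 0.166500   0.469500   0.170500   0.216500]
  [ 0.016125   0.033375   0.286625   0.041125]
  [ 0.156000   0.198000   0.192000   0.606000]
det(I−A) = Σ_j (I−A)_1j·C_1j = (0.90)(0.328500) + (-0.05)(0.166500) + (-0.20)(0.016125) + (-0.10)(0.156000) = 0.2685
(I − A)⁻¹ = adj(I−A) / det(I−A) ≈
  [   1.2235     0.2067     0.3520     0.3296]
  [   0.6201     1.7486     0.6350     0.8063]
  [   0.0601     0.1243     1.0675     0.1532]
  [   0.5810     0.7374     0.7151     2.2570]
x = (I − A)⁻¹ d = adj(I−A)·d / det(I−A), with det(I−A) = 0.2685:
  x_1 = (0.328500·90 + 0.055500·170 + 0.094500·40 + 0.088500·300) / 0.2685 = 69.33 / 0.2685 ≈ 258.212
  x_2 = (0.166500·90 + 0.469500·170 + 0.170500·40 + 0.216500·300) / 0.2685 = 166.57 / 0.2685 ≈ 620.372
  x_3 = (0.016125·90 + 0.033375·170 + 0.286625·40 + 0.041125·300) / 0.2685 = 30.9275 / 0.2685 ≈ 115.186
  x_4 = (0.156000·90 + 0.198000·170 + 0.192000·40 + 0.606000·300) / 0.2685 = 237.18 / 0.2685 ≈ 883.352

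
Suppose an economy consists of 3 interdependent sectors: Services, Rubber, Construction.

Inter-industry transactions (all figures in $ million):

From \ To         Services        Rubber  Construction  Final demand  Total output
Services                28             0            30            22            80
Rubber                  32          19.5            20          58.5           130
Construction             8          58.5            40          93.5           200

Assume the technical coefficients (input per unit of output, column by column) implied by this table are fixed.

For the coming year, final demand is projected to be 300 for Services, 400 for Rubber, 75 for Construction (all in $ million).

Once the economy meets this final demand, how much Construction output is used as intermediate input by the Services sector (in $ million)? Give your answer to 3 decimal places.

z_CS = 60.875

Technical coefficients a_ij = z_ij / X_j:
  a_SS = 28/80 = 0.35, a_RS = 32/80 = 0.40, a_CS = 8/80 = 0.10
  a_SR = 0/130 = 0.00, a_RR = 19.5/130 = 0.15, a_CR = 58.5/130 = 0.45
  a_SC = 30/200 = 0.15, a_RC = 20/200 = 0.10, a_CC = 40/200 = 0.20
I − A =
  [   0.65     0.00    -0.15]
  [  -0.40     0.85    -0.10]
  [  -0.10    -0.45     0.80]
Cofactors of I−A, C_ij = (−1)^(i+j)·(minor ij) (rows/columns in the sector order above):
  C_11 = (0.85)(0.80) − (-0.10)(-0.45) = 0.6350
  C_12 = −[(-0.40)(0.80) − (-0.10)(-0.10)] = 0.3300
  C_13 = (-0.40)(-0.45) − (0.85)(-0.10) = 0.2650
  C_21 = −[(0.00)(0.80) − (-0.15)(-0.45)] = 0.0675
  C_22 = (0.65)(0.80) − (-0.15)(-0.10) = 0.5050
  C_23 = −[(0.65)(-0.45) − (0.00)(-0.10)] = 0.2925
  C_31 = (0.00)(-0.10) − (-0.15)(0.85) = 0.1275
  C_32 = −[(0.65)(-0.10) − (-0.15)(-0.40)] = 0.1250
  C_33 = (0.65)(0.85) − (0.00)(-0.40) = 0.5525
det(I−A) = Σ_j (I−A)_1j·C_1j = (0.65)(0.6350) + (0.00)(0.3300) + (-0.15)(0.2650) = 0.3730
adj(I−A) = Cᵀ =
  [ 0.6350   0.0675   0.1275]
  [ 0.3300   0.5050   0.1250]
  [ 0.2650   0.2925   0.5525]
(I − A)⁻¹ = adj(I−A) / det(I−A) ≈
  [   1.7024     0.1810     0.3418]
  [   0.8847     1.3539     0.3351]
  [   0.7105     0.7842     1.4812]
First solve x = (I − A)⁻¹ d = adj(I−A)·d / det(I−A); in particular x_S = (0.6350·300 + 0.0675·400 + 0.1275·75) / 0.3730 = 227.0625 / 0.3730 ≈ 608.74665.
Intermediate flow from C to S: z_CS = a_CS · x_S = 0.10 × 227.0625 / 0.3730 = 22.70625 / 0.3730 ≈ 60.875.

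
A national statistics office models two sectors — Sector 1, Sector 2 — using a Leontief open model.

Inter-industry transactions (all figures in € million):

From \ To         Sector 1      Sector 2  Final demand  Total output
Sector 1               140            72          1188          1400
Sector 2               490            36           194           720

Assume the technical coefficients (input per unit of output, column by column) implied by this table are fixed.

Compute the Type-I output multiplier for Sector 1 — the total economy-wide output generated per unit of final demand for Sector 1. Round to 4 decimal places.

Technical coefficients a_ij = z_ij / X_j:
  a_11 = 140/1400 = 0.10, a_21 = 490/1400 = 0.35
  a_12 = 72/720 = 0.10, a_22 = 36/720 = 0.05
I − A =
  [   0.90    -0.10]
  [  -0.35     0.95]
det(I−A) = (0.90)(0.95) − (-0.10)(-0.35) = 0.8200
adj(I−A) = [[0.95, 0.10], [0.35, 0.90]]
(I − A)⁻¹ = adj(I−A) / det(I−A) ≈
  [   1.15854     0.12195]
  [   0.42683     1.09756]
The output multiplier for sector j is the column-j sum of the Leontief inverse (I − A)⁻¹ = adj(I−A) / det(I−A).
Column 1 of adj(I−A): (0.95, 0.35); det(I−A) = 0.8200.
m_1 = (0.95 + 0.35) / 0.8200 = 1.30 / 0.8200 ≈ 1.5854.

m_1 = 1.5854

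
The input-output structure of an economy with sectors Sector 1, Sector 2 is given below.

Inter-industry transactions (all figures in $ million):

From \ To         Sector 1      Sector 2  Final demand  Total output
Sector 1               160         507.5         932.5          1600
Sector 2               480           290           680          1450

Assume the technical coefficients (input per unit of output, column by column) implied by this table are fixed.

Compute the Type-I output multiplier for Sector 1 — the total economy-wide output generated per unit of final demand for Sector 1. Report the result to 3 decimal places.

m_1 = 1.789

Technical coefficients a_ij = z_ij / X_j:
  a_11 = 160/1600 = 0.10, a_21 = 480/1600 = 0.30
  a_12 = 507.5/1450 = 0.35, a_22 = 290/1450 = 0.20
I − A =
  [   0.90    -0.35]
  [  -0.30     0.80]
det(I−A) = (0.90)(0.80) − (-0.35)(-0.30) = 0.6150
adj(I−A) = [[0.80, 0.35], [0.30, 0.90]]
(I − A)⁻¹ = adj(I−A) / det(I−A) ≈
  [   1.3008     0.5691]
  [   0.4878     1.4634]
The output multiplier for sector j is the column-j sum of the Leontief inverse (I − A)⁻¹ = adj(I−A) / det(I−A).
Column 1 of adj(I−A): (0.80, 0.30); det(I−A) = 0.6150.
m_1 = (0.80 + 0.30) / 0.6150 = 1.10 / 0.6150 ≈ 1.789.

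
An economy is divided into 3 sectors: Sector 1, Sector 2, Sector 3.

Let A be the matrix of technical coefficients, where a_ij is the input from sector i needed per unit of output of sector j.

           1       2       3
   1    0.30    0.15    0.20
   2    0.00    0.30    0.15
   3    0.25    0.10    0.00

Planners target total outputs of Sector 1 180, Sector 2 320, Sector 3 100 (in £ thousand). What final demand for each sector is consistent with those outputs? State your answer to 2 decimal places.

I − A =
  [   0.70    -0.15    -0.20]
  [   0.00     0.70    -0.15]
  [  -0.25    -0.10     1.00]
d = (I − A) x:
  d_1 = (+0.70)·180 + (-0.15)·320 + (-0.20)·100 = 58.00
  d_2 = (+0.00)·180 + (+0.70)·320 + (-0.15)·100 = 209.00
  d_3 = (-0.25)·180 + (-0.10)·320 + (+1.00)·100 = 23.00

d_1 = 58.00, d_2 = 209.00, d_3 = 23.00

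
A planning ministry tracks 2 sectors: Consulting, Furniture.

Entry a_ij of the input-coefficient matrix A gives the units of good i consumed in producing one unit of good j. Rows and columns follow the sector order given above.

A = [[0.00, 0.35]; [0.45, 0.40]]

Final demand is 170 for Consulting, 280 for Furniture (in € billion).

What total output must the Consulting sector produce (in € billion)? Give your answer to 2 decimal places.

x_C = 451.98

I − A =
  [   1.00    -0.35]
  [  -0.45     0.60]
det(I−A) = (1.00)(0.60) − (-0.35)(-0.45) = 0.4425
adj(I−A) = [[0.60, 0.35], [0.45, 1.00]]
(I − A)⁻¹ = adj(I−A) / det(I−A) ≈
  [   1.3559     0.7910]
  [   1.0169     2.2599]
x = (I − A)⁻¹ d = adj(I−A)·d / det(I−A), with det(I−A) = 0.4425:
  x_C = (0.60·170 + 0.35·280) / 0.4425 = 200.00 / 0.4425 ≈ 451.98
  x_F = (0.45·170 + 1.00·280) / 0.4425 = 356.50 / 0.4425 ≈ 805.65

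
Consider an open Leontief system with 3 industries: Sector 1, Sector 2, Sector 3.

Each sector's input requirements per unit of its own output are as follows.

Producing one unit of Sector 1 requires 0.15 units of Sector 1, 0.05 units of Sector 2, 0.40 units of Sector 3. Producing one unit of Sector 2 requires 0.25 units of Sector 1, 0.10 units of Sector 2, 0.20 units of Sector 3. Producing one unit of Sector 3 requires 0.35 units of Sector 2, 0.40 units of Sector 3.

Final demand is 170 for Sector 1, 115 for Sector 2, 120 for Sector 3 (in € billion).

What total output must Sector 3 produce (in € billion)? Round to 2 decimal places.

x_3 = 516.11

I − A =
  [   0.85    -0.25     0.00]
  [  -0.05     0.90    -0.35]
  [  -0.40    -0.20     0.60]
Cofactors of I−A, C_ij = (−1)^(i+j)·(minor ij) (rows/columns in the sector order above):
  C_11 = (0.90)(0.60) − (-0.35)(-0.20) = 0.4700
  C_12 = −[(-0.05)(0.60) − (-0.35)(-0.40)] = 0.1700
  C_13 = (-0.05)(-0.20) − (0.90)(-0.40) = 0.3700
  C_21 = −[(-0.25)(0.60) − (0.00)(-0.20)] = 0.1500
  C_22 = (0.85)(0.60) − (0.00)(-0.40) = 0.5100
  C_23 = −[(0.85)(-0.20) − (-0.25)(-0.40)] = 0.2700
  C_31 = (-0.25)(-0.35) − (0.00)(0.90) = 0.0875
  C_32 = −[(0.85)(-0.35) − (0.00)(-0.05)] = 0.2975
  C_33 = (0.85)(0.90) − (-0.25)(-0.05) = 0.7525
det(I−A) = Σ_j (I−A)_1j·C_1j = (0.85)(0.4700) + (-0.25)(0.1700) + (0.00)(0.3700) = 0.3570
adj(I−A) = Cᵀ =
  [ 0.4700   0.1500   0.0875]
  [ 0.1700   0.5100   0.2975]
  [ 0.3700   0.2700   0.7525]
(I − A)⁻¹ = adj(I−A) / det(I−A) ≈
  [   1.3165     0.4202     0.2451]
  [   0.4762     1.4286     0.8333]
  [   1.0364     0.7563     2.1078]
x = (I − A)⁻¹ d = adj(I−A)·d / det(I−A), with det(I−A) = 0.3570:
  x_1 = (0.4700·170 + 0.1500·115 + 0.0875·120) / 0.3570 = 107.65 / 0.3570 ≈ 301.54
  x_2 = (0.1700·170 + 0.5100·115 + 0.2975·120) / 0.3570 = 123.25 / 0.3570 ≈ 345.24
  x_3 = (0.3700·170 + 0.2700·115 + 0.7525·120) / 0.3570 = 184.25 / 0.3570 ≈ 516.11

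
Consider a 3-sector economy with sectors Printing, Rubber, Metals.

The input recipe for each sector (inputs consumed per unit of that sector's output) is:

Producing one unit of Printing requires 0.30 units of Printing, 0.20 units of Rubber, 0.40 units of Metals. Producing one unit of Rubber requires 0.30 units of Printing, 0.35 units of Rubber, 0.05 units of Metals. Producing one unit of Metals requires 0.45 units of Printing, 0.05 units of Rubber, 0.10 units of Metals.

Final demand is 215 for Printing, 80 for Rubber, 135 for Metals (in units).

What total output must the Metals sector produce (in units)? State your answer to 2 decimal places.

I − A =
  [   0.70    -0.30    -0.45]
  [  -0.20     0.65    -0.05]
  [  -0.40    -0.05     0.90]
Cofactors of I−A, C_ij = (−1)^(i+j)·(minor ij) (rows/columns in the sector order above):
  C_11 = (0.65)(0.90) − (-0.05)(-0.05) = 0.5825
  C_12 = −[(-0.20)(0.90) − (-0.05)(-0.40)] = 0.2000
  C_13 = (-0.20)(-0.05) − (0.65)(-0.40) = 0.2700
  C_21 = −[(-0.30)(0.90) − (-0.45)(-0.05)] = 0.2925
  C_22 = (0.70)(0.90) − (-0.45)(-0.40) = 0.4500
  C_23 = −[(0.70)(-0.05) − (-0.30)(-0.40)] = 0.1550
  C_31 = (-0.30)(-0.05) − (-0.45)(0.65) = 0.3075
  C_32 = −[(0.70)(-0.05) − (-0.45)(-0.20)] = 0.1250
  C_33 = (0.70)(0.65) − (-0.30)(-0.20) = 0.3950
det(I−A) = Σ_j (I−A)_1j·C_1j = (0.70)(0.5825) + (-0.30)(0.2000) + (-0.45)(0.2700) = 0.22625
adj(I−A) = Cᵀ =
  [ 0.5825   0.2925   0.3075]
  [ 0.2000   0.4500   0.1250]
  [ 0.2700   0.1550   0.3950]
(I − A)⁻¹ = adj(I−A) / det(I−A) ≈
  [   2.5746     1.2928     1.3591]
  [   0.8840     1.9890     0.5525]
  [   1.1934     0.6851     1.7459]
x = (I − A)⁻¹ d = adj(I−A)·d / det(I−A), with det(I−A) = 0.22625:
  x_1 = (0.5825·215 + 0.2925·80 + 0.3075·135) / 0.22625 = 190.15 / 0.22625 ≈ 840.44
  x_2 = (0.2000·215 + 0.4500·80 + 0.1250·135) / 0.22625 = 95.875 / 0.22625 ≈ 423.76
  x_3 = (0.2700·215 + 0.1550·80 + 0.3950·135) / 0.22625 = 123.775 / 0.22625 ≈ 547.07

x_3 = 547.07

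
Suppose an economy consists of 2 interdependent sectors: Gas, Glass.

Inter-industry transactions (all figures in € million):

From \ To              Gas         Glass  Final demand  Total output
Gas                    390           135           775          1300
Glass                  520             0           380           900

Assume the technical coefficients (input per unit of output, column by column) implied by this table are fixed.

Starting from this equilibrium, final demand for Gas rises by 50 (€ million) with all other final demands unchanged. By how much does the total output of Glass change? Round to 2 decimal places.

Technical coefficients a_ij = z_ij / X_j:
  a_11 = 390/1300 = 0.30, a_21 = 520/1300 = 0.40
  a_12 = 135/900 = 0.15, a_22 = 0/900 = 0.00
I − A =
  [   0.70    -0.15]
  [  -0.40     1.00]
det(I−A) = (0.70)(1.00) − (-0.15)(-0.40) = 0.6400
adj(I−A) = [[1.00, 0.15], [0.40, 0.70]]
(I − A)⁻¹ = adj(I−A) / det(I−A) ≈
  [   1.5625     0.2344]
  [   0.6250     1.0938]
Δx = (I − A)⁻¹ Δd with Δd having +50 in the Gas component and 0 elsewhere.
So Δx_2 = L_21 · (+50), where L_21 = adj(I−A)_21 / det(I−A) = 0.40 / 0.6400.
Δx_2 = 0.40 × (+50) / 0.6400 = 20.00 / 0.6400 = 31.25.

Δx_2 = 31.25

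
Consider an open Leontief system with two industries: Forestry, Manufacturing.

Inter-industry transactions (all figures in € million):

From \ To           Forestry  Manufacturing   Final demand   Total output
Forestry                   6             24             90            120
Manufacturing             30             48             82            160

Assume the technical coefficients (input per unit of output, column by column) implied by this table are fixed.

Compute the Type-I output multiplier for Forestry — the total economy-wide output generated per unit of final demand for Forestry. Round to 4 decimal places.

Technical coefficients a_ij = z_ij / X_j:
  a_11 = 6/120 = 0.05, a_21 = 30/120 = 0.25
  a_12 = 24/160 = 0.15, a_22 = 48/160 = 0.30
I − A =
  [   0.95    -0.15]
  [  -0.25     0.70]
det(I−A) = (0.95)(0.70) − (-0.15)(-0.25) = 0.6275
adj(I−A) = [[0.70, 0.15], [0.25, 0.95]]
(I − A)⁻¹ = adj(I−A) / det(I−A) ≈
  [   1.11554     0.23904]
  [   0.39841     1.51394]
The output multiplier for sector j is the column-j sum of the Leontief inverse (I − A)⁻¹ = adj(I−A) / det(I−A).
Column 1 of adj(I−A): (0.70, 0.25); det(I−A) = 0.6275.
m_1 = (0.70 + 0.25) / 0.6275 = 0.95 / 0.6275 ≈ 1.5139.

m_1 = 1.5139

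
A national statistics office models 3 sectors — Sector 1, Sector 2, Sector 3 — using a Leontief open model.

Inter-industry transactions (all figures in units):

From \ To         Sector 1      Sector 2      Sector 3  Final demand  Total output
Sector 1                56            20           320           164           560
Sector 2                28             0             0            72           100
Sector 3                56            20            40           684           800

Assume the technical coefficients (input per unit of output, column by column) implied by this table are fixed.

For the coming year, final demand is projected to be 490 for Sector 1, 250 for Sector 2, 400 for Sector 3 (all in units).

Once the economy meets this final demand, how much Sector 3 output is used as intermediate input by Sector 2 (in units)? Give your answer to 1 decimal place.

z_32 = 58.6

Technical coefficients a_ij = z_ij / X_j:
  a_11 = 56/560 = 0.10, a_21 = 28/560 = 0.05, a_31 = 56/560 = 0.10
  a_12 = 20/100 = 0.20, a_22 = 0/100 = 0.00, a_32 = 20/100 = 0.20
  a_13 = 320/800 = 0.40, a_23 = 0/800 = 0.00, a_33 = 40/800 = 0.05
I − A =
  [   0.90    -0.20    -0.40]
  [  -0.05     1.00     0.00]
  [  -0.10    -0.20     0.95]
Cofactors of I−A, C_ij = (−1)^(i+j)·(minor ij) (rows/columns in the sector order above):
  C_11 = (1.00)(0.95) − (0.00)(-0.20) = 0.9500
  C_12 = −[(-0.05)(0.95) − (0.00)(-0.10)] = 0.0475
  C_13 = (-0.05)(-0.20) − (1.00)(-0.10) = 0.1100
  C_21 = −[(-0.20)(0.95) − (-0.40)(-0.20)] = 0.2700
  C_22 = (0.90)(0.95) − (-0.40)(-0.10) = 0.8150
  C_23 = −[(0.90)(-0.20) − (-0.20)(-0.10)] = 0.2000
  C_31 = (-0.20)(0.00) − (-0.40)(1.00) = 0.4000
  C_32 = −[(0.90)(0.00) − (-0.40)(-0.05)] = 0.0200
  C_33 = (0.90)(1.00) − (-0.20)(-0.05) = 0.8900
det(I−A) = Σ_j (I−A)_1j·C_1j = (0.90)(0.9500) + (-0.20)(0.0475) + (-0.40)(0.1100) = 0.8015
adj(I−A) = Cᵀ =
  [ 0.9500   0.2700   0.4000]
  [ 0.0475   0.8150   0.0200]
  [ 0.1100   0.2000   0.8900]
(I − A)⁻¹ = adj(I−A) / det(I−A) ≈
  [   1.1853     0.3369     0.4991]
  [   0.0593     1.0168     0.0250]
  [   0.1372     0.2495     1.1104]
First solve x = (I − A)⁻¹ d = adj(I−A)·d / det(I−A); in particular x_2 = (0.0475·490 + 0.8150·250 + 0.0200·400) / 0.8015 = 235.025 / 0.8015 ≈ 293.231.
Intermediate flow from 3 to 2: z_32 = a_32 · x_2 = 0.20 × 235.025 / 0.8015 = 47.005 / 0.8015 ≈ 58.6.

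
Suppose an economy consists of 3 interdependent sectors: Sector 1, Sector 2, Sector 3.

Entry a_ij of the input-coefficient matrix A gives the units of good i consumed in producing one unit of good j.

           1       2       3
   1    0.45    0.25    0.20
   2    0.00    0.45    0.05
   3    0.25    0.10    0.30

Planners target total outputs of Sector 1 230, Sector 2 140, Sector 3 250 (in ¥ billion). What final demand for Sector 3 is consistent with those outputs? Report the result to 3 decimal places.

d_3 = 103.500

I − A =
  [   0.55    -0.25    -0.20]
  [   0.00     0.55    -0.05]
  [  -0.25    -0.10     0.70]
d = (I − A) x:
  d_1 = (+0.55)·230 + (-0.25)·140 + (-0.20)·250 = 41.500
  d_2 = (+0.00)·230 + (+0.55)·140 + (-0.05)·250 = 64.500
  d_3 = (-0.25)·230 + (-0.10)·140 + (+0.70)·250 = 103.500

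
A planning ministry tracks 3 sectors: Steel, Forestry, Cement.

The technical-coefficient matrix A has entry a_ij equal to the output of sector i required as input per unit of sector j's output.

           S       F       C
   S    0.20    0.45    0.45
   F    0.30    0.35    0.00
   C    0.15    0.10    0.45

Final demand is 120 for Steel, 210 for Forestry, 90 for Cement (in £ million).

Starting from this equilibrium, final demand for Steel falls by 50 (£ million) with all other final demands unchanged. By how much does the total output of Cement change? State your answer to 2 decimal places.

I − A =
  [   0.80    -0.45    -0.45]
  [  -0.30     0.65     0.00]
  [  -0.15    -0.10     0.55]
Cofactors of I−A, C_ij = (−1)^(i+j)·(minor ij) (rows/columns in the sector order above):
  C_11 = (0.65)(0.55) − (0.00)(-0.10) = 0.3575
  C_12 = −[(-0.30)(0.55) − (0.00)(-0.15)] = 0.1650
  C_13 = (-0.30)(-0.10) − (0.65)(-0.15) = 0.1275
  C_21 = −[(-0.45)(0.55) − (-0.45)(-0.10)] = 0.2925
  C_22 = (0.80)(0.55) − (-0.45)(-0.15) = 0.3725
  C_23 = −[(0.80)(-0.10) − (-0.45)(-0.15)] = 0.1475
  C_31 = (-0.45)(0.00) − (-0.45)(0.65) = 0.2925
  C_32 = −[(0.80)(0.00) − (-0.45)(-0.30)] = 0.1350
  C_33 = (0.80)(0.65) − (-0.45)(-0.30) = 0.3850
det(I−A) = Σ_j (I−A)_1j·C_1j = (0.80)(0.3575) + (-0.45)(0.1650) + (-0.45)(0.1275) = 0.154375
adj(I−A) = Cᵀ =
  [ 0.3575   0.2925   0.2925]
  [ 0.1650   0.3725   0.1350]
  [ 0.1275   0.1475   0.3850]
(I − A)⁻¹ = adj(I−A) / det(I−A) ≈
  [   2.3158     1.8947     1.8947]
  [   1.0688     2.4130     0.8745]
  [   0.8259     0.9555     2.4939]
Δx = (I − A)⁻¹ Δd with Δd having -50 in the Steel component and 0 elsewhere.
So Δx_C = L_CS · (-50), where L_CS = adj(I−A)_CS / det(I−A) = 0.1275 / 0.154375.
Δx_C = 0.1275 × (-50) / 0.154375 = -6.375 / 0.154375 ≈ -41.30.

Δx_C = -41.30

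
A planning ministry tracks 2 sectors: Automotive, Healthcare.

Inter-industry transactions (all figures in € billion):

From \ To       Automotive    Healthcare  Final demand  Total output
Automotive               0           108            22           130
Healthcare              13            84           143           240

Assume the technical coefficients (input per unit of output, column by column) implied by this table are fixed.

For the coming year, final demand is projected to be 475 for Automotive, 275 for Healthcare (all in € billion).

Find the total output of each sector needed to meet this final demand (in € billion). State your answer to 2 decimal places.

x_A = 714.88, x_H = 533.06

Technical coefficients a_ij = z_ij / X_j:
  a_AA = 0/130 = 0.00, a_HA = 13/130 = 0.10
  a_AH = 108/240 = 0.45, a_HH = 84/240 = 0.35
I − A =
  [   1.00    -0.45]
  [  -0.10     0.65]
det(I−A) = (1.00)(0.65) − (-0.45)(-0.10) = 0.6050
adj(I−A) = [[0.65, 0.45], [0.10, 1.00]]
(I − A)⁻¹ = adj(I−A) / det(I−A) ≈
  [   1.0744     0.7438]
  [   0.1653     1.6529]
x = (I − A)⁻¹ d = adj(I−A)·d / det(I−A), with det(I−A) = 0.6050:
  x_A = (0.65·475 + 0.45·275) / 0.6050 = 432.50 / 0.6050 ≈ 714.88
  x_H = (0.10·475 + 1.00·275) / 0.6050 = 322.50 / 0.6050 ≈ 533.06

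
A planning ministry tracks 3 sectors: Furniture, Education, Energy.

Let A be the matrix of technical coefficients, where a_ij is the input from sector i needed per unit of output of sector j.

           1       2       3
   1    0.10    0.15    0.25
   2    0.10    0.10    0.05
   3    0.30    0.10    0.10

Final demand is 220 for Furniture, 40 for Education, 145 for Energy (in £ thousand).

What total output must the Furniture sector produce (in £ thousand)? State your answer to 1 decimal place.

I − A =
  [   0.90    -0.15    -0.25]
  [  -0.10     0.90    -0.05]
  [  -0.30    -0.10     0.90]
Cofactors of I−A, C_ij = (−1)^(i+j)·(minor ij) (rows/columns in the sector order above):
  C_11 = (0.90)(0.90) − (-0.05)(-0.10) = 0.8050
  C_12 = −[(-0.10)(0.90) − (-0.05)(-0.30)] = 0.1050
  C_13 = (-0.10)(-0.10) − (0.90)(-0.30) = 0.2800
  C_21 = −[(-0.15)(0.90) − (-0.25)(-0.10)] = 0.1600
  C_22 = (0.90)(0.90) − (-0.25)(-0.30) = 0.7350
  C_23 = −[(0.90)(-0.10) − (-0.15)(-0.30)] = 0.1350
  C_31 = (-0.15)(-0.05) − (-0.25)(0.90) = 0.2325
  C_32 = −[(0.90)(-0.05) − (-0.25)(-0.10)] = 0.0700
  C_33 = (0.90)(0.90) − (-0.15)(-0.10) = 0.7950
det(I−A) = Σ_j (I−A)_1j·C_1j = (0.90)(0.8050) + (-0.15)(0.1050) + (-0.25)(0.2800) = 0.63875
adj(I−A) = Cᵀ =
  [ 0.8050   0.1600   0.2325]
  [ 0.1050   0.7350   0.0700]
  [ 0.2800   0.1350   0.7950]
(I − A)⁻¹ = adj(I−A) / det(I−A) ≈
  [   1.2603     0.2505     0.3640]
  [   0.1644     1.1507     0.1096]
  [   0.4384     0.2114     1.2446]
x = (I − A)⁻¹ d = adj(I−A)·d / det(I−A), with det(I−A) = 0.63875:
  x_1 = (0.8050·220 + 0.1600·40 + 0.2325·145) / 0.63875 = 217.2125 / 0.63875 ≈ 340.1
  x_2 = (0.1050·220 + 0.7350·40 + 0.0700·145) / 0.63875 = 62.65 / 0.63875 ≈ 98.1
  x_3 = (0.2800·220 + 0.1350·40 + 0.7950·145) / 0.63875 = 182.275 / 0.63875 ≈ 285.4

x_1 = 340.1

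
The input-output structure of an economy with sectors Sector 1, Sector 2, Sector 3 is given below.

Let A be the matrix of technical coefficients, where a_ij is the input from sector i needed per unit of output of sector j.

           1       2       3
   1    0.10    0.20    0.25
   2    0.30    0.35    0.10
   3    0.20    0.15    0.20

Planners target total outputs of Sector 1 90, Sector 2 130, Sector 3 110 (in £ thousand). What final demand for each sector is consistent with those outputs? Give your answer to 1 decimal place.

I − A =
  [   0.90    -0.20    -0.25]
  [  -0.30     0.65    -0.10]
  [  -0.20    -0.15     0.80]
d = (I − A) x:
  d_1 = (+0.90)·90 + (-0.20)·130 + (-0.25)·110 = 27.5
  d_2 = (-0.30)·90 + (+0.65)·130 + (-0.10)·110 = 46.5
  d_3 = (-0.20)·90 + (-0.15)·130 + (+0.80)·110 = 50.5

d_1 = 27.5, d_2 = 46.5, d_3 = 50.5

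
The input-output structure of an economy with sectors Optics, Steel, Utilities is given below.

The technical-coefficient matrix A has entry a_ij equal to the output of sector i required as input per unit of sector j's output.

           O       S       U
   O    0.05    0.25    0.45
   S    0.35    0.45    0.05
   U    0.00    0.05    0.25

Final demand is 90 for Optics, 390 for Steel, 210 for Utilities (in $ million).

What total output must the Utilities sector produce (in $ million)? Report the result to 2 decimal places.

x_U = 352.69

I − A =
  [   0.95    -0.25    -0.45]
  [  -0.35     0.55    -0.05]
  [   0.00    -0.05     0.75]
Cofactors of I−A, C_ij = (−1)^(i+j)·(minor ij) (rows/columns in the sector order above):
  C_11 = (0.55)(0.75) − (-0.05)(-0.05) = 0.4100
  C_12 = −[(-0.35)(0.75) − (-0.05)(0.00)] = 0.2625
  C_13 = (-0.35)(-0.05) − (0.55)(0.00) = 0.0175
  C_21 = −[(-0.25)(0.75) − (-0.45)(-0.05)] = 0.2100
  C_22 = (0.95)(0.75) − (-0.45)(0.00) = 0.7125
  C_23 = −[(0.95)(-0.05) − (-0.25)(0.00)] = 0.0475
  C_31 = (-0.25)(-0.05) − (-0.45)(0.55) = 0.2600
  C_32 = −[(0.95)(-0.05) − (-0.45)(-0.35)] = 0.2050
  C_33 = (0.95)(0.55) − (-0.25)(-0.35) = 0.4350
det(I−A) = Σ_j (I−A)_1j·C_1j = (0.95)(0.4100) + (-0.25)(0.2625) + (-0.45)(0.0175) = 0.3160
adj(I−A) = Cᵀ =
  [ 0.4100   0.2100   0.2600]
  [ 0.2625   0.7125   0.2050]
  [ 0.0175   0.0475   0.4350]
(I − A)⁻¹ = adj(I−A) / det(I−A) ≈
  [   1.2975     0.6646     0.8228]
  [   0.8307     2.2547     0.6487]
  [   0.0554     0.1503     1.3766]
x = (I − A)⁻¹ d = adj(I−A)·d / det(I−A), with det(I−A) = 0.3160:
  x_O = (0.4100·90 + 0.2100·390 + 0.2600·210) / 0.3160 = 173.40 / 0.3160 ≈ 548.73
  x_S = (0.2625·90 + 0.7125·390 + 0.2050·210) / 0.3160 = 344.55 / 0.3160 ≈ 1090.35
  x_U = (0.0175·90 + 0.0475·390 + 0.4350·210) / 0.3160 = 111.45 / 0.3160 ≈ 352.69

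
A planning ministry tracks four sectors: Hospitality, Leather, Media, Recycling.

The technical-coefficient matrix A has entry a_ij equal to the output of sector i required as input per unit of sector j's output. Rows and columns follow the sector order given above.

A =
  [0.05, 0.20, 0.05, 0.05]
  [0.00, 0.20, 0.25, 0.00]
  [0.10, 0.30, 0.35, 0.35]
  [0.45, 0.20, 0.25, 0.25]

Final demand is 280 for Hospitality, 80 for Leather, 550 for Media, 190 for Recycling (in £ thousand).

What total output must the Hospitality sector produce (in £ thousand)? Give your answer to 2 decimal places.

I − A =
  [   0.95    -0.20    -0.05    -0.05]
  [   0.00     0.80    -0.25     0.00]
  [  -0.10    -0.30     0.65    -0.35]
  [  -0.45    -0.20    -0.25     0.75]
Compute the cofactors C_ij = (−1)^(i+j)·(3×3 minor ij) of I−A; the adjugate is their transpose:
adj(I−A) = Cᵀ =
  [ 0.246250   0.105000   0.080000   0.053750]
  [ 0.058125   0.352500   0.172500   0.084375]
  [ 0.186000   0.321000   0.552000   0.270000]
  [ 0.225250   0.264000   0.278000   0.413750]
det(I−A) = Σ_j (I−A)_1j·C_1j = (0.95)(0.246250) + (-0.20)(0.058125) + (-0.05)(0.186000) + (-0.05)(0.225250) = 0.20175
(I − A)⁻¹ = adj(I−A) / det(I−A) ≈
  [   1.2206     0.5204     0.3965     0.2664]
  [   0.2881     1.7472     0.8550     0.4182]
  [   0.9219     1.5911     2.7361     1.3383]
  [   1.1165     1.3086     1.3779     2.0508]
x = (I − A)⁻¹ d = adj(I−A)·d / det(I−A), with det(I−A) = 0.20175:
  x_1 = (0.246250·280 + 0.105000·80 + 0.080000·550 + 0.053750·190) / 0.20175 = 131.5625 / 0.20175 ≈ 652.11
  x_2 = (0.058125·280 + 0.352500·80 + 0.172500·550 + 0.084375·190) / 0.20175 = 155.38125 / 0.20175 ≈ 770.17
  x_3 = (0.186000·280 + 0.321000·80 + 0.552000·550 + 0.270000·190) / 0.20175 = 432.66 / 0.20175 ≈ 2144.54
  x_4 = (0.225250·280 + 0.264000·80 + 0.278000·550 + 0.413750·190) / 0.20175 = 315.7025 / 0.20175 ≈ 1564.82

x_1 = 652.11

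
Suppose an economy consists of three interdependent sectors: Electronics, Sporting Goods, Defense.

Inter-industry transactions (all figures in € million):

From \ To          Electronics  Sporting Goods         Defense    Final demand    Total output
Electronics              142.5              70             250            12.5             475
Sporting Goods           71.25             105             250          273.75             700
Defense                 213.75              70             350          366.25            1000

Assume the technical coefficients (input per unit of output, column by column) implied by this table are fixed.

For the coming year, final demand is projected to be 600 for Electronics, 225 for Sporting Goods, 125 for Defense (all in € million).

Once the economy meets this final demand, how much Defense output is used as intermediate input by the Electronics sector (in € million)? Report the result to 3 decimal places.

z_DE = 662.569

Technical coefficients a_ij = z_ij / X_j:
  a_EE = 142.5/475 = 0.30, a_SE = 71.25/475 = 0.15, a_DE = 213.75/475 = 0.45
  a_ES = 70/700 = 0.10, a_SS = 105/700 = 0.15, a_DS = 70/700 = 0.10
  a_ED = 250/1000 = 0.25, a_SD = 250/1000 = 0.25, a_DD = 350/1000 = 0.35
I − A =
  [   0.70    -0.10    -0.25]
  [  -0.15     0.85    -0.25]
  [  -0.45    -0.10     0.65]
Cofactors of I−A, C_ij = (−1)^(i+j)·(minor ij) (rows/columns in the sector order above):
  C_11 = (0.85)(0.65) − (-0.25)(-0.10) = 0.5275
  C_12 = −[(-0.15)(0.65) − (-0.25)(-0.45)] = 0.2100
  C_13 = (-0.15)(-0.10) − (0.85)(-0.45) = 0.3975
  C_21 = −[(-0.10)(0.65) − (-0.25)(-0.10)] = 0.0900
  C_22 = (0.70)(0.65) − (-0.25)(-0.45) = 0.3425
  C_23 = −[(0.70)(-0.10) − (-0.10)(-0.45)] = 0.1150
  C_31 = (-0.10)(-0.25) − (-0.25)(0.85) = 0.2375
  C_32 = −[(0.70)(-0.25) − (-0.25)(-0.15)] = 0.2125
  C_33 = (0.70)(0.85) − (-0.10)(-0.15) = 0.5800
det(I−A) = Σ_j (I−A)_1j·C_1j = (0.70)(0.5275) + (-0.10)(0.2100) + (-0.25)(0.3975) = 0.248875
adj(I−A) = Cᵀ =
  [ 0.5275   0.0900   0.2375]
  [ 0.2100   0.3425   0.2125]
  [ 0.3975   0.1150   0.5800]
(I − A)⁻¹ = adj(I−A) / det(I−A) ≈
  [   2.1195     0.3616     0.9543]
  [   0.8438     1.3762     0.8538]
  [   1.5972     0.4621     2.3305]
First solve x = (I − A)⁻¹ d = adj(I−A)·d / det(I−A); in particular x_E = (0.5275·600 + 0.0900·225 + 0.2375·125) / 0.248875 = 366.4375 / 0.248875 ≈ 1472.37569.
Intermediate flow from D to E: z_DE = a_DE · x_E = 0.45 × 366.4375 / 0.248875 = 164.896875 / 0.248875 ≈ 662.569.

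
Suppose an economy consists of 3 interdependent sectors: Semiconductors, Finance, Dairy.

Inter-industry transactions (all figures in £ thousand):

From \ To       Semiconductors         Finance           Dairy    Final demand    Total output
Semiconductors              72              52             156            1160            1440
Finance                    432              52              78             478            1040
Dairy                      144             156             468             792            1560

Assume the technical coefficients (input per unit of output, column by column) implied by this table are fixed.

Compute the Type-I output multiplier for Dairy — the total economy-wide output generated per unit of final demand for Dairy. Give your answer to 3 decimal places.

m_3 = 1.771

Technical coefficients a_ij = z_ij / X_j:
  a_11 = 72/1440 = 0.05, a_21 = 432/1440 = 0.30, a_31 = 144/1440 = 0.10
  a_12 = 52/1040 = 0.05, a_22 = 52/1040 = 0.05, a_32 = 156/1040 = 0.15
  a_13 = 156/1560 = 0.10, a_23 = 78/1560 = 0.05, a_33 = 468/1560 = 0.30
I − A =
  [   0.95    -0.05    -0.10]
  [  -0.30     0.95    -0.05]
  [  -0.10    -0.15     0.70]
Cofactors of I−A, C_ij = (−1)^(i+j)·(minor ij) (rows/columns in the sector order above):
  C_11 = (0.95)(0.70) − (-0.05)(-0.15) = 0.6575
  C_12 = −[(-0.30)(0.70) − (-0.05)(-0.10)] = 0.2150
  C_13 = (-0.30)(-0.15) − (0.95)(-0.10) = 0.1400
  C_21 = −[(-0.05)(0.70) − (-0.10)(-0.15)] = 0.0500
  C_22 = (0.95)(0.70) − (-0.10)(-0.10) = 0.6550
  C_23 = −[(0.95)(-0.15) − (-0.05)(-0.10)] = 0.1475
  C_31 = (-0.05)(-0.05) − (-0.10)(0.95) = 0.0975
  C_32 = −[(0.95)(-0.05) − (-0.10)(-0.30)] = 0.0775
  C_33 = (0.95)(0.95) − (-0.05)(-0.30) = 0.8875
det(I−A) = Σ_j (I−A)_1j·C_1j = (0.95)(0.6575) + (-0.05)(0.2150) + (-0.10)(0.1400) = 0.599875
adj(I−A) = Cᵀ =
  [ 0.6575   0.0500   0.0975]
  [ 0.2150   0.6550   0.0775]
  [ 0.1400   0.1475   0.8875]
(I − A)⁻¹ = adj(I−A) / det(I−A) ≈
  [   1.0961     0.0834     0.1625]
  [   0.3584     1.0919     0.1292]
  [   0.2334     0.2459     1.4795]
The output multiplier for sector j is the column-j sum of the Leontief inverse (I − A)⁻¹ = adj(I−A) / det(I−A).
Column 3 of adj(I−A): (0.0975, 0.0775, 0.8875); det(I−A) = 0.599875.
m_3 = (0.0975 + 0.0775 + 0.8875) / 0.599875 = 1.0625 / 0.599875 ≈ 1.771.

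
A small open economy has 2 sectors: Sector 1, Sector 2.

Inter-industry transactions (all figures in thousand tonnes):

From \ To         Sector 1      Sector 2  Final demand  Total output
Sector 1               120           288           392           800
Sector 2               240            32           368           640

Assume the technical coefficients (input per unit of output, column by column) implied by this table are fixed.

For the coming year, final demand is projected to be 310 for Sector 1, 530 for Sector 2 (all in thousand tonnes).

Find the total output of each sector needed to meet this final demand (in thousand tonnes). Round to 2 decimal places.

x_1 = 792.57, x_2 = 808.18

Technical coefficients a_ij = z_ij / X_j:
  a_11 = 120/800 = 0.15, a_21 = 240/800 = 0.30
  a_12 = 288/640 = 0.45, a_22 = 32/640 = 0.05
I − A =
  [   0.85    -0.45]
  [  -0.30     0.95]
det(I−A) = (0.85)(0.95) − (-0.45)(-0.30) = 0.6725
adj(I−A) = [[0.95, 0.45], [0.30, 0.85]]
(I − A)⁻¹ = adj(I−A) / det(I−A) ≈
  [   1.4126     0.6691]
  [   0.4461     1.2639]
x = (I − A)⁻¹ d = adj(I−A)·d / det(I−A), with det(I−A) = 0.6725:
  x_1 = (0.95·310 + 0.45·530) / 0.6725 = 533.00 / 0.6725 ≈ 792.57
  x_2 = (0.30·310 + 0.85·530) / 0.6725 = 543.50 / 0.6725 ≈ 808.18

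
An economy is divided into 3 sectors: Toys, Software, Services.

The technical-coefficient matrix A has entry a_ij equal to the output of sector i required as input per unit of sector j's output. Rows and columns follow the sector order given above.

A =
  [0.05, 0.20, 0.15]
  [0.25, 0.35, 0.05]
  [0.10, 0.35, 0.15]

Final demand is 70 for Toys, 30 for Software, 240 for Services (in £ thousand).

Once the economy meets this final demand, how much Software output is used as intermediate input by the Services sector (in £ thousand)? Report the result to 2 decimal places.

z_23 = 17.82

I − A =
  [   0.95    -0.20    -0.15]
  [  -0.25     0.65    -0.05]
  [  -0.10    -0.35     0.85]
Cofactors of I−A, C_ij = (−1)^(i+j)·(minor ij) (rows/columns in the sector order above):
  C_11 = (0.65)(0.85) − (-0.05)(-0.35) = 0.5350
  C_12 = −[(-0.25)(0.85) − (-0.05)(-0.10)] = 0.2175
  C_13 = (-0.25)(-0.35) − (0.65)(-0.10) = 0.1525
  C_21 = −[(-0.20)(0.85) − (-0.15)(-0.35)] = 0.2225
  C_22 = (0.95)(0.85) − (-0.15)(-0.10) = 0.7925
  C_23 = −[(0.95)(-0.35) − (-0.20)(-0.10)] = 0.3525
  C_31 = (-0.20)(-0.05) − (-0.15)(0.65) = 0.1075
  C_32 = −[(0.95)(-0.05) − (-0.15)(-0.25)] = 0.0850
  C_33 = (0.95)(0.65) − (-0.20)(-0.25) = 0.5675
det(I−A) = Σ_j (I−A)_1j·C_1j = (0.95)(0.5350) + (-0.20)(0.2175) + (-0.15)(0.1525) = 0.441875
adj(I−A) = Cᵀ =
  [ 0.5350   0.2225   0.1075]
  [ 0.2175   0.7925   0.0850]
  [ 0.1525   0.3525   0.5675]
(I − A)⁻¹ = adj(I−A) / det(I−A) ≈
  [   1.2107     0.5035     0.2433]
  [   0.4922     1.7935     0.1924]
  [   0.3451     0.7977     1.2843]
First solve x = (I − A)⁻¹ d = adj(I−A)·d / det(I−A); in particular x_3 = (0.1525·70 + 0.3525·30 + 0.5675·240) / 0.441875 = 157.45 / 0.441875 ≈ 356.3225.
Intermediate flow from 2 to 3: z_23 = a_23 · x_3 = 0.05 × 157.45 / 0.441875 = 7.8725 / 0.441875 ≈ 17.82.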